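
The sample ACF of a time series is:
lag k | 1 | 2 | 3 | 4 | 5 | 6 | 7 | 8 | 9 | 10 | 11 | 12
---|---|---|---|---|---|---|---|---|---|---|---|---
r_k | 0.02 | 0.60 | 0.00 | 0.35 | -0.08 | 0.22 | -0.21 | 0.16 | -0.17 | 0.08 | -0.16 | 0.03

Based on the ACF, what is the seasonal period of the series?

The largest autocorrelation is r_2 = 0.60, with weaker echoes at lags 4 (0.35), 6 (0.22) and 8 (0.16); the remaining lags stay at or below 0.08.
The dominant spike at lag 2 indicates a seasonal period of 2.

2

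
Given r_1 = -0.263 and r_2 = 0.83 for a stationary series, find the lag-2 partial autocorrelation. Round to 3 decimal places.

0.817

φ_{22} = (r_2 − r_1²) / (1 − r_1²)
r_1² = (-0.263)² = 0.069169
Numerator = 0.83 − 0.0692 = 0.7608; denominator = 1 − 0.0692 = 0.9308
φ_{22} = 0.7608 / 0.9308 = 0.817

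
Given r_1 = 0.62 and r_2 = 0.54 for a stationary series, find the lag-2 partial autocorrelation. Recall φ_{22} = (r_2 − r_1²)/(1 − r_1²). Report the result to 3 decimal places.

0.253

φ_{22} = (r_2 − r_1²) / (1 − r_1²)
r_1² = (0.62)² = 0.3844
Numerator = 0.54 − 0.3844 = 0.1556; denominator = 1 − 0.3844 = 0.6156
φ_{22} = 0.1556 / 0.6156 = 0.253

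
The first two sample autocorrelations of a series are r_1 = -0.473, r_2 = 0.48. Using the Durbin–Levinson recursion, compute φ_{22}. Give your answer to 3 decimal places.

0.330

φ_{22} = (r_2 − r_1²) / (1 − r_1²)
r_1² = (-0.473)² = 0.223729
Numerator = 0.48 − 0.2237 = 0.2563; denominator = 1 − 0.2237 = 0.7763
φ_{22} = 0.2563 / 0.7763 = 0.330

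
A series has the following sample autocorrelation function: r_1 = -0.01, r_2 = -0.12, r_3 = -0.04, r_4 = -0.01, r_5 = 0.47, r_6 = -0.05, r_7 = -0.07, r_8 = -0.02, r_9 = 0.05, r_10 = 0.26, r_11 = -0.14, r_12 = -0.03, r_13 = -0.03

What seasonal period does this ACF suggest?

The largest autocorrelation is r_5 = 0.47, with a weaker echo at lag 10 (0.26); the remaining lags stay at or below 0.05.
The dominant spike at lag 5 indicates a seasonal period of 5.

5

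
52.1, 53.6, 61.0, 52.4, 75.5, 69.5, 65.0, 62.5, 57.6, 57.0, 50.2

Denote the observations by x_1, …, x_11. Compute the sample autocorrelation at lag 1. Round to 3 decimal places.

Mean x̄ = (52.1 + 53.6 + 61.0 + 52.4 + 75.5 + 69.5 + 65.0 + 62.5 + 57.6 + 57.0 + 50.2)/11 = 59.6727
Numerator Σ_{t=1}^{10}(x_t−x̄)(x_{t+1}−x̄) = 161.1174
Denominator Σ(x_t−x̄)² = 633.5018
r_1 = 161.1174 / 633.5018 = 0.254

0.254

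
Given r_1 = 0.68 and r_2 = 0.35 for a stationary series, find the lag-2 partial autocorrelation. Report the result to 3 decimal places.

φ_{22} = (r_2 − r_1²) / (1 − r_1²)
r_1² = (0.68)² = 0.4624
Numerator = 0.35 − 0.4624 = -0.1124; denominator = 1 − 0.4624 = 0.5376
φ_{22} = -0.1124 / 0.5376 = -0.209

-0.209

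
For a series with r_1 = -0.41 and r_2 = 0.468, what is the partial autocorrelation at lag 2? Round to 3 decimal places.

φ_{22} = (r_2 − r_1²) / (1 − r_1²)
r_1² = (-0.41)² = 0.1681
Numerator = 0.468 − 0.1681 = 0.2999; denominator = 1 − 0.1681 = 0.8319
φ_{22} = 0.2999 / 0.8319 = 0.361

0.361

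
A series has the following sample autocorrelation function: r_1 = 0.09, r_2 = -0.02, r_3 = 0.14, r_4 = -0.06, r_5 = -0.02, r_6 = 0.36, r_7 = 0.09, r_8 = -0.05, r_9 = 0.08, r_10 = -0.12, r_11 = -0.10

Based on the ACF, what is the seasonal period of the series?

The largest autocorrelation is r_6 = 0.36; the remaining lags stay at or below 0.14.
The dominant spike at lag 6 indicates a seasonal period of 6.

6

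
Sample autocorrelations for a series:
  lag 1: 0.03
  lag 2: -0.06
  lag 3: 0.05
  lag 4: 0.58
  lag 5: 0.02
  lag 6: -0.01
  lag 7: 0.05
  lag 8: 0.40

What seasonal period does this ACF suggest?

4

The largest autocorrelation is r_4 = 0.58, with a weaker echo at lag 8 (0.40); the remaining lags stay at or below 0.05.
The dominant spike at lag 4 indicates a seasonal period of 4.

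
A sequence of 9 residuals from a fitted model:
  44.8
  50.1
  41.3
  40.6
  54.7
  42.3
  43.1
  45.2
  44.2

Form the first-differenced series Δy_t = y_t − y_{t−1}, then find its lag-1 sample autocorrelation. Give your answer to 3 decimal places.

-0.508

First differences Δy: 5.3, -8.8, -0.7, 14.1, -12.4, 0.8, 2.1, -1.0
Mean of differences = -0.0750
Numerator Σ(Δy_t−Δȳ)(Δy_{t+1}−Δȳ) = -235.9031
Denominator Σ(Δy_t−Δȳ)² = 464.5950
r_1(Δy) = -235.9031 / 464.5950 = -0.508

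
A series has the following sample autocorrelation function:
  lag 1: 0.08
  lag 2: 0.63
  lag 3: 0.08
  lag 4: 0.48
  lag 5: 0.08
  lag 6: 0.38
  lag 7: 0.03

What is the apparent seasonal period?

2

The largest autocorrelation is r_2 = 0.63, with weaker echoes at lags 4 (0.48) and 6 (0.38); the remaining lags stay at or below 0.08.
The dominant spike at lag 2 indicates a seasonal period of 2.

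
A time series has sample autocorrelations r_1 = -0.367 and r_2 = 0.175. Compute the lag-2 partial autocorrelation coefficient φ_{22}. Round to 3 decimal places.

φ_{22} = (r_2 − r_1²) / (1 − r_1²)
r_1² = (-0.367)² = 0.134689
Numerator = 0.175 − 0.1347 = 0.0403; denominator = 1 − 0.1347 = 0.8653
φ_{22} = 0.0403 / 0.8653 = 0.047

0.047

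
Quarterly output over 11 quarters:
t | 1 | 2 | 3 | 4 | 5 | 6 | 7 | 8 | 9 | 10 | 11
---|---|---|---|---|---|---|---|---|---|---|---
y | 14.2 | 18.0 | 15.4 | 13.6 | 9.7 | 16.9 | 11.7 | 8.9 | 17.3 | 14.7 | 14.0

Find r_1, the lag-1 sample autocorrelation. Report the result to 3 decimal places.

-0.164

Mean ȳ = (14.2 + 18.0 + 15.4 + 13.6 + 9.7 + 16.9 + 11.7 + 8.9 + 17.3 + 14.7 + 14.0)/11 = 14.0364
Numerator Σ_{t=1}^{10}(y_t−ȳ)(y_{t+1}−ȳ) = -14.3786
Denominator Σ(y_t−ȳ)² = 87.7255
r_1 = -14.3786 / 87.7255 = -0.164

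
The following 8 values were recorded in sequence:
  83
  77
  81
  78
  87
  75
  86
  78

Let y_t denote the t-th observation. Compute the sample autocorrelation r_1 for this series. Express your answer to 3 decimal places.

-0.806

Mean ȳ = (83 + 77 + 81 + 78 + 87 + 75 + 86 + 78)/8 = 80.6250
Σ(y_t−ȳ)(y_{t+1}−ȳ) = (-8.6094) + (-1.3594) + (-0.9844) + (-16.7344) + (-35.8594) + (-30.2344) + (-14.1094) = -107.8906
Denominator Σ(y_t−ȳ)² = 133.8750
r_1 = -107.8906 / 133.8750 = -0.806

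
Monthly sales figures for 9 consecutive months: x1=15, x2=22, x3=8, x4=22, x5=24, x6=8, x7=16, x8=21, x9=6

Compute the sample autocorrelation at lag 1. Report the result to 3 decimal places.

Mean x̄ = (15 + 22 + 8 + 22 + 24 + 8 + 16 + 21 + 6)/9 = 15.7778
Numerator Σ_{t=1}^{8}(x_t−x̄)(x_{t+1}−x̄) = -166.0494
Denominator Σ(x_t−x̄)² = 389.5556
r_1 = -166.0494 / 389.5556 = -0.426

-0.426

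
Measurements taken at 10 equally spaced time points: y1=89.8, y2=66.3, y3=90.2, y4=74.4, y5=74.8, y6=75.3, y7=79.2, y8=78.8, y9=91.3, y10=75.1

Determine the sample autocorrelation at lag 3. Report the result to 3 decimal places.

-0.127

Mean ȳ = (89.8 + 66.3 + 90.2 + 74.4 + 74.8 + 75.3 + 79.2 + 78.8 + 91.3 + 75.1)/10 = 79.5200
Numerator Σ_{t=1}^{7}(y_t−ȳ)(y_{t+3}−ȳ) = -78.5652
Denominator Σ(y_t−ȳ)² = 619.7360
r_3 = -78.5652 / 619.7360 = -0.127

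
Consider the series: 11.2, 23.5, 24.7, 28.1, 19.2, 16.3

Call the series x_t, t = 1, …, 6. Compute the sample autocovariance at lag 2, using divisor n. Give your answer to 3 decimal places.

Mean x̄ = (11.2 + 23.5 + 24.7 + 28.1 + 19.2 + 16.3)/6 = 20.5000
Deviations: -9.3000, 3.0000, 4.2000, 7.6000, -1.3000, -4.2000
Σ_{t=1}^{4}(x_t−x̄)(x_{t+2}−x̄) = -53.6400
γ_2 = -53.6400 / 6 = -8.940

-8.940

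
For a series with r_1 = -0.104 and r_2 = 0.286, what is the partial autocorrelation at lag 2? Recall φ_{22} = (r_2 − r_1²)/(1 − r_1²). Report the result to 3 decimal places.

0.278

φ_{22} = (r_2 − r_1²) / (1 − r_1²)
r_1² = (-0.104)² = 0.010816
Numerator = 0.286 − 0.0108 = 0.2752; denominator = 1 − 0.0108 = 0.9892
φ_{22} = 0.2752 / 0.9892 = 0.278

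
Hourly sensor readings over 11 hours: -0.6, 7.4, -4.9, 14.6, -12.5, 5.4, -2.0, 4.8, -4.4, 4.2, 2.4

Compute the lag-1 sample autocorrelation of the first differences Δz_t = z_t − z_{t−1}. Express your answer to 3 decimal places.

-0.884

First differences Δz: 8.0, -12.3, 19.5, -27.1, 17.9, -7.4, 6.8, -9.2, 8.6, -1.8
Mean of differences = 0.3000
Numerator Σ(Δz_t−Δz̄)(Δz_{t+1}−Δz̄) = -1690.8600
Denominator Σ(Δz_t−Δz̄)² = 1912.3000
r_1(Δz) = -1690.8600 / 1912.3000 = -0.884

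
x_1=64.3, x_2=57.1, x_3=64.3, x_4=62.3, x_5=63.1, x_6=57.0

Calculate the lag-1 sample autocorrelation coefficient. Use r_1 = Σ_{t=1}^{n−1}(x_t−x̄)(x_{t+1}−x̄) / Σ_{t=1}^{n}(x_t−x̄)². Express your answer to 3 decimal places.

-0.484

Mean x̄ = (64.3 + 57.1 + 64.3 + 62.3 + 63.1 + 57.0)/6 = 61.3500
Numerator Σ_{t=1}^{5}(x_t−x̄)(x_{t+1}−x̄) = -28.2225
Denominator Σ(x_t−x̄)² = 58.3550
r_1 = -28.2225 / 58.3550 = -0.484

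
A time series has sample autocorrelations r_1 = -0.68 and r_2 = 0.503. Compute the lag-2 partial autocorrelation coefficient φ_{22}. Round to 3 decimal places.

φ_{22} = (r_2 − r_1²) / (1 − r_1²)
r_1² = (-0.68)² = 0.4624
Numerator = 0.503 − 0.4624 = 0.0406; denominator = 1 − 0.4624 = 0.5376
φ_{22} = 0.0406 / 0.5376 = 0.076

0.076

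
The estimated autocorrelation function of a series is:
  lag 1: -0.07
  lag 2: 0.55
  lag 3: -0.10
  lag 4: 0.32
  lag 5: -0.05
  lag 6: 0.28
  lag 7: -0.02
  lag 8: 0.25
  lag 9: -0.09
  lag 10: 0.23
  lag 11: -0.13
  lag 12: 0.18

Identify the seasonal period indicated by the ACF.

2

The largest autocorrelation is r_2 = 0.55, with weaker echoes at lags 4 (0.32), 6 (0.28), 8 (0.25), 10 (0.23) and 12 (0.18); the remaining lags stay at or below -0.02.
The dominant spike at lag 2 indicates a seasonal period of 2.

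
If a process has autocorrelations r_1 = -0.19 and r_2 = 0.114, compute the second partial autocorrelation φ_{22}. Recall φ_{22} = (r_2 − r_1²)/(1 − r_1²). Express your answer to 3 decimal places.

0.081

φ_{22} = (r_2 − r_1²) / (1 − r_1²)
r_1² = (-0.19)² = 0.0361
Numerator = 0.114 − 0.0361 = 0.0779; denominator = 1 − 0.0361 = 0.9639
φ_{22} = 0.0779 / 0.9639 = 0.081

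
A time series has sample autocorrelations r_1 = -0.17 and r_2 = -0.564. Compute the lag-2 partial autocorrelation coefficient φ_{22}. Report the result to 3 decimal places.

φ_{22} = (r_2 − r_1²) / (1 − r_1²)
r_1² = (-0.17)² = 0.0289
Numerator = -0.564 − 0.0289 = -0.5929; denominator = 1 − 0.0289 = 0.9711
φ_{22} = -0.5929 / 0.9711 = -0.611

-0.611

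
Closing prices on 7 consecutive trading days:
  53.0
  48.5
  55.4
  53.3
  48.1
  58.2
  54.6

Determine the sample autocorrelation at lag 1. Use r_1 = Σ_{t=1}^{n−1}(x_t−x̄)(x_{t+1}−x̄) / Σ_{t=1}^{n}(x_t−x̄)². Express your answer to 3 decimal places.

-0.360

Mean x̄ = (53.0 + 48.5 + 55.4 + 53.3 + 48.1 + 58.2 + 54.6)/7 = 53.0143
Σ(x_t−x̄)(x_{t+1}−x̄) = (0.0645) + (-10.7698) + (0.6816) + (-1.4041) + (-25.4841) + (8.2231) = -28.6888
Denominator Σ(x_t−x̄)² = 79.7086
r_1 = -28.6888 / 79.7086 = -0.360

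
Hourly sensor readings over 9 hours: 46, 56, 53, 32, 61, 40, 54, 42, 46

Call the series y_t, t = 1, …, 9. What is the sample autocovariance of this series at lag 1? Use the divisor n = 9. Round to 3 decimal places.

Mean ȳ = (46 + 56 + 53 + 32 + 61 + 40 + 54 + 42 + 46)/9 = 47.7778
Σ_{t=1}^{8}(y_t−ȳ)(y_{t+1}−ȳ) = -439.6049
γ_1 = -439.6049 / 9 = -48.845

-48.845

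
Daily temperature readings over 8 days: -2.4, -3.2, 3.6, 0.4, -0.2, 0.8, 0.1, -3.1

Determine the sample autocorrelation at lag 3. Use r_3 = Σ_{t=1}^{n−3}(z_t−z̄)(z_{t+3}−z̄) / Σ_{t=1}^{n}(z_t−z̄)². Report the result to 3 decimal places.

Mean z̄ = (-2.4 − 3.2 + 3.6 + 0.4 − 0.2 + 0.8 + 0.1 − 3.1)/8 = -0.5000
Deviations from mean: -1.9000, -2.7000, 4.1000, 0.9000, 0.3000, 1.3000, 0.6000, -2.6000
Σ(z_t−z̄)(z_{t+3}−z̄) = (-1.7100) + (-0.8100) + (5.3300) + (0.5400) + (-0.7800) = 2.5700
Denominator Σ(z_t−z̄)² = 37.4200
r_3 = 2.5700 / 37.4200 = 0.069

0.069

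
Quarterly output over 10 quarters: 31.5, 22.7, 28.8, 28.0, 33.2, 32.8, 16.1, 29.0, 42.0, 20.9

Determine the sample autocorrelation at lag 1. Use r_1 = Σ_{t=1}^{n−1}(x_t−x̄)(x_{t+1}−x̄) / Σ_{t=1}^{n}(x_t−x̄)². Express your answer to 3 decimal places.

Mean x̄ = (31.5 + 22.7 + 28.8 + 28.0 + 33.2 + 32.8 + 16.1 + 29.0 + 42.0 + 20.9)/10 = 28.5000
Numerator Σ_{t=1}^{9}(x_t−x̄)(x_{t+1}−x̄) = -156.8000
Denominator Σ(x_t−x̄)² = 477.5800
r_1 = -156.8000 / 477.5800 = -0.328

-0.328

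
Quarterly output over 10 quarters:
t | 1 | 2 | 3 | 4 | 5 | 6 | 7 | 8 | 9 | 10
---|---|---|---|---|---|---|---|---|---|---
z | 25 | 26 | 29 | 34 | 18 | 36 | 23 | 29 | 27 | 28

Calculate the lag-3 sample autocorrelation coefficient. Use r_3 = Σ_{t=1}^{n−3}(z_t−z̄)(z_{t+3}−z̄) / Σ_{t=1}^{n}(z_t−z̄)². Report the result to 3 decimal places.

Mean z̄ = (25 + 26 + 29 + 34 + 18 + 36 + 23 + 29 + 27 + 28)/10 = 27.5000
Σ(z_t−z̄)(z_{t+3}−z̄) = (-16.2500) + (14.2500) + (12.7500) + (-29.2500) + (-14.2500) + (-4.2500) + (-2.2500) = -39.2500
Denominator Σ(z_t−z̄)² = 238.5000
r_3 = -39.2500 / 238.5000 = -0.165

-0.165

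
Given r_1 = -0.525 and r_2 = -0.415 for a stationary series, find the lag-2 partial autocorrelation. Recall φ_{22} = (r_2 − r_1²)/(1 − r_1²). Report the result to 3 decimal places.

φ_{22} = (r_2 − r_1²) / (1 − r_1²)
r_1² = (-0.525)² = 0.275625
Numerator = -0.415 − 0.2756 = -0.6906; denominator = 1 − 0.2756 = 0.7244
φ_{22} = -0.6906 / 0.7244 = -0.953

-0.953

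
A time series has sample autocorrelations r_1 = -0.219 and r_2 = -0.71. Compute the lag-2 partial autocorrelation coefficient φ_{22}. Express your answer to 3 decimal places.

φ_{22} = (r_2 − r_1²) / (1 − r_1²)
r_1² = (-0.219)² = 0.047961
Numerator = -0.71 − 0.0480 = -0.7580; denominator = 1 − 0.0480 = 0.9520
φ_{22} = -0.7580 / 0.9520 = -0.796

-0.796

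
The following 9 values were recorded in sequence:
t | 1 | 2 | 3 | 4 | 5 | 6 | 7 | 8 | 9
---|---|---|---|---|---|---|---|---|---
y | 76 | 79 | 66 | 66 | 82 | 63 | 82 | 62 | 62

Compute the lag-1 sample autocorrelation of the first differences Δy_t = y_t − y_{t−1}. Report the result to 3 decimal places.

First differences Δy: 3, -13, 0, 16, -19, 19, -20, 0
Mean of differences = -1.7500
Numerator Σ(Δy_t−Δȳ)(Δy_{t+1}−Δȳ) = -1116.8125
Denominator Σ(Δy_t−Δȳ)² = 1531.5000
r_1(Δy) = -1116.8125 / 1531.5000 = -0.729

-0.729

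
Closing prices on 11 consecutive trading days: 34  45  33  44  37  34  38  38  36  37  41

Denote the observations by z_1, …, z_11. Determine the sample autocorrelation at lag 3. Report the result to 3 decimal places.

Mean z̄ = (34 + 45 + 33 + 44 + 37 + 34 + 38 + 38 + 36 + 37 + 41)/11 = 37.9091
Numerator Σ_{t=1}^{8}(z_t−z̄)(z_{t+3}−z̄) = -2.9339
Denominator Σ(z_t−z̄)² = 156.9091
r_3 = -2.9339 / 156.9091 = -0.019

-0.019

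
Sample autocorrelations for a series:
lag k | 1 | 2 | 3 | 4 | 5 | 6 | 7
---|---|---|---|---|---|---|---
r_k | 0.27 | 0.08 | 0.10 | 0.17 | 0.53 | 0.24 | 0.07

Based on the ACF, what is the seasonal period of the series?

5

The largest autocorrelation is r_5 = 0.53; the remaining lags stay at or below 0.27. The elevated value at lag 1 (0.27), dropping to 0.08 at lag 2, reflects decaying short-term dependence rather than seasonality.
The dominant spike at lag 5 indicates a seasonal period of 5.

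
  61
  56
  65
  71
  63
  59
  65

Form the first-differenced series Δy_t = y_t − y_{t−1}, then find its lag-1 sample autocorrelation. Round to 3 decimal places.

-0.131

First differences Δy: -5, 9, 6, -8, -4, 6
Mean of differences = 0.6667
Numerator Σ(Δy_t−Δȳ)(Δy_{t+1}−Δȳ) = -33.4444
Denominator Σ(Δy_t−Δȳ)² = 255.3333
r_1(Δy) = -33.4444 / 255.3333 = -0.131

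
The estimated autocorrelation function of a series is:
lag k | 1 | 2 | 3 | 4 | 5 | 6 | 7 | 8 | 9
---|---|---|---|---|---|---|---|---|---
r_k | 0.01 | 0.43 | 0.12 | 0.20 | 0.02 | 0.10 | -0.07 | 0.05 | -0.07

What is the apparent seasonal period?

The largest autocorrelation is r_2 = 0.43, with a weaker echo at lag 4 (0.20); the remaining lags stay at or below 0.12.
The dominant spike at lag 2 indicates a seasonal period of 2.

2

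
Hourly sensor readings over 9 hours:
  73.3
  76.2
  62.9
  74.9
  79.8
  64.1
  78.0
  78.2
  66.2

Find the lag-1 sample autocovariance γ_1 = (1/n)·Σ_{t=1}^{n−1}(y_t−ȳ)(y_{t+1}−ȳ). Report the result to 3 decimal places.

-16.776

Mean ȳ = (73.3 + 76.2 + 62.9 + 74.9 + 79.8 + 64.1 + 78.0 + 78.2 + 66.2)/9 = 72.6222
Σ_{t=1}^{8}(y_t−ȳ)(y_{t+1}−ȳ) = -150.9816
γ_1 = -150.9816 / 9 = -16.776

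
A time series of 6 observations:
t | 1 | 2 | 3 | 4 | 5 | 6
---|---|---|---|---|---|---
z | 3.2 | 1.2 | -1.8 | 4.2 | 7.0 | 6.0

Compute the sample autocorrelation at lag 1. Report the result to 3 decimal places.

Mean z̄ = (3.2 + 1.2 − 1.8 + 4.2 + 7.0 + 6.0)/6 = 3.3000
Numerator Σ_{t=1}^{5}(z_t−z̄)(z_{t+1}−z̄) = 19.6500
Denominator Σ(z_t−z̄)² = 52.2200
r_1 = 19.6500 / 52.2200 = 0.376

0.376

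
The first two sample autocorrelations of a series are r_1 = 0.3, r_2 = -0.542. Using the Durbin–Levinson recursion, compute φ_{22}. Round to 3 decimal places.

-0.695

φ_{22} = (r_2 − r_1²) / (1 − r_1²)
r_1² = (0.3)² = 0.09
Numerator = -0.542 − 0.0900 = -0.6320; denominator = 1 − 0.0900 = 0.9100
φ_{22} = -0.6320 / 0.9100 = -0.695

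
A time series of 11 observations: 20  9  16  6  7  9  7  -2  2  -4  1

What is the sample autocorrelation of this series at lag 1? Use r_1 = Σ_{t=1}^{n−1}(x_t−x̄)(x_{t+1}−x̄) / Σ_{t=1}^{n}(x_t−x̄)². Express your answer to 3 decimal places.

Mean x̄ = (20 + 9 + 16 + 6 + 7 + 9 + 7 − 2 + 2 − 4 + 1)/11 = 6.4545
Numerator Σ_{t=1}^{10}(x_t−x̄)(x_{t+1}−x̄) = 193.6116
Denominator Σ(x_t−x̄)² = 518.7273
r_1 = 193.6116 / 518.7273 = 0.373

0.373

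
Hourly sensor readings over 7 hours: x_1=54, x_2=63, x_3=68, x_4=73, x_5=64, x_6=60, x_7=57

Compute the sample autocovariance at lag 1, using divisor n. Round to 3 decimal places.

Mean x̄ = (54 + 63 + 68 + 73 + 64 + 60 + 57)/7 = 62.7143
Deviations: -8.7143, 0.2857, 5.2857, 10.2857, 1.2857, -2.7143, -5.7143
Σ_{t=1}^{6}(x_t−x̄)(x_{t+1}−x̄) = 78.6327
γ_1 = 78.6327 / 7 = 11.233

11.233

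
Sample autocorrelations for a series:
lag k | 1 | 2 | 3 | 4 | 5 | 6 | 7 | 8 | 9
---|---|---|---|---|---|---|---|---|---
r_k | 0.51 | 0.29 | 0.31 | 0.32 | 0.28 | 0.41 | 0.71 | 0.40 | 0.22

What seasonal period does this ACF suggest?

7

The largest autocorrelation is r_7 = 0.71; the remaining lags stay at or below 0.51. The elevated value at lag 1 (0.51), dropping to 0.29 at lag 2, reflects decaying short-term dependence rather than seasonality.
The dominant spike at lag 7 indicates a seasonal period of 7.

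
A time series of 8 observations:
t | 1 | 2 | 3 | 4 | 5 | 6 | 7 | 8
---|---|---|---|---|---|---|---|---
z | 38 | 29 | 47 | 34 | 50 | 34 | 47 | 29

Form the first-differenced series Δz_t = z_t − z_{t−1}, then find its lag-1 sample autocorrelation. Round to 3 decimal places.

-0.817

First differences Δz: -9, 18, -13, 16, -16, 13, -18
Mean of differences = -1.2857
Numerator Σ(Δz_t−Δz̄)(Δz_{t+1}−Δz̄) = -1280.5102
Denominator Σ(Δz_t−Δz̄)² = 1567.4286
r_1(Δz) = -1280.5102 / 1567.4286 = -0.817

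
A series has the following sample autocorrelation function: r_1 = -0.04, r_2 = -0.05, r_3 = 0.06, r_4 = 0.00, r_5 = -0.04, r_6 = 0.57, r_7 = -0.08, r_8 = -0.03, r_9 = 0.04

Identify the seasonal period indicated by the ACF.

6

The largest autocorrelation is r_6 = 0.57; the remaining lags stay at or below 0.06.
The dominant spike at lag 6 indicates a seasonal period of 6.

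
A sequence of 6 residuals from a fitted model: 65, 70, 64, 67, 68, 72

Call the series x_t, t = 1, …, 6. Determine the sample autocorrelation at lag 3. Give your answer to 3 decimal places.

Mean x̄ = (65 + 70 + 64 + 67 + 68 + 72)/6 = 67.6667
Numerator Σ_{t=1}^{3}(x_t−x̄)(x_{t+3}−x̄) = -13.3333
Denominator Σ(x_t−x̄)² = 45.3333
r_3 = -13.3333 / 45.3333 = -0.294

-0.294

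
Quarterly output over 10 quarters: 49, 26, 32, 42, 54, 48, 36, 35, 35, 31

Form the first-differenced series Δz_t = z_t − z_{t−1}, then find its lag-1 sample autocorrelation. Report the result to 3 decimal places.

0.070

First differences Δz: -23, 6, 10, 12, -6, -12, -1, 0, -4
Mean of differences = -2.0000
Numerator Σ(Δz_t−Δz̄)(Δz_{t+1}−Δz̄) = 68.0000
Denominator Σ(Δz_t−Δz̄)² = 970.0000
r_1(Δz) = 68.0000 / 970.0000 = 0.070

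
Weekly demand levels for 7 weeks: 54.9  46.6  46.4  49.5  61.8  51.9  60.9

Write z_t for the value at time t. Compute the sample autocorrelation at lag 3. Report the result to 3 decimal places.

-0.344

Mean z̄ = (54.9 + 46.6 + 46.4 + 49.5 + 61.8 + 51.9 + 60.9)/7 = 53.1429
Numerator Σ_{t=1}^{4}(z_t−z̄)(z_{t+3}−z̄) = -82.9212
Denominator Σ(z_t−z̄)² = 241.2971
r_3 = -82.9212 / 241.2971 = -0.344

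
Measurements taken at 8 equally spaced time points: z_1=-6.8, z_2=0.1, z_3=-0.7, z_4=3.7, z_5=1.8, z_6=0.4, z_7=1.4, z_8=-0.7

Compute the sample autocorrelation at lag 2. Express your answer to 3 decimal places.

0.122

Mean z̄ = (-6.8 + 0.1 − 0.7 + 3.7 + 1.8 + 0.4 + 1.4 − 0.7)/8 = -0.1000
Deviations from mean: -6.7000, 0.2000, -0.6000, 3.8000, 1.9000, 0.5000, 1.5000, -0.6000
Σ(z_t−z̄)(z_{t+2}−z̄) = (4.0200) + (0.7600) + (-1.1400) + (1.9000) + (2.8500) + (-0.3000) = 8.0900
Denominator Σ(z_t−z̄)² = 66.2000
r_2 = 8.0900 / 66.2000 = 0.122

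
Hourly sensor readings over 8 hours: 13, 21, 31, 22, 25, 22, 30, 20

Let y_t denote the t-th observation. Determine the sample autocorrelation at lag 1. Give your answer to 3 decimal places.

-0.155

Mean ȳ = (13 + 21 + 31 + 22 + 25 + 22 + 30 + 20)/8 = 23.0000
Deviations from mean: -10.0000, -2.0000, 8.0000, -1.0000, 2.0000, -1.0000, 7.0000, -3.0000
Numerator Σ_{t=1}^{7}(y_t−ȳ)(y_{t+1}−ȳ) = -36.0000
Denominator Σ(y_t−ȳ)² = 232.0000
r_1 = -36.0000 / 232.0000 = -0.155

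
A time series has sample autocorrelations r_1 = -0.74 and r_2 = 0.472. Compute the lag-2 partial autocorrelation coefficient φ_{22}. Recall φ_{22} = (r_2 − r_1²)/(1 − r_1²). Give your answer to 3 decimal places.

-0.167

φ_{22} = (r_2 − r_1²) / (1 − r_1²)
r_1² = (-0.74)² = 0.5476
Numerator = 0.472 − 0.5476 = -0.0756; denominator = 1 − 0.5476 = 0.4524
φ_{22} = -0.0756 / 0.4524 = -0.167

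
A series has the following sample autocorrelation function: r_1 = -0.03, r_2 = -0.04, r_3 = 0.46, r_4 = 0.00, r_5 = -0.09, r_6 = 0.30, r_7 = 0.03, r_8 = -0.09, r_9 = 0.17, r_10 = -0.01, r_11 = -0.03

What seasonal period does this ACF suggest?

3

The largest autocorrelation is r_3 = 0.46, with weaker echoes at lags 6 (0.30) and 9 (0.17); the remaining lags stay at or below 0.03.
The dominant spike at lag 3 indicates a seasonal period of 3.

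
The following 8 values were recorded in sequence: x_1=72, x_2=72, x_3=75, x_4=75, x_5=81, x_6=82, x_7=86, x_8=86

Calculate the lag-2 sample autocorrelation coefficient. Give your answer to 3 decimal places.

Mean x̄ = (72 + 72 + 75 + 75 + 81 + 82 + 86 + 86)/8 = 78.6250
Deviations from mean: -6.6250, -6.6250, -3.6250, -3.6250, 2.3750, 3.3750, 7.3750, 7.3750
Σ(x_t−x̄)(x_{t+2}−x̄) = (24.0156) + (24.0156) + (-8.6094) + (-12.2344) + (17.5156) + (24.8906) = 69.5938
Denominator Σ(x_t−x̄)² = 239.8750
r_2 = 69.5938 / 239.8750 = 0.290

0.290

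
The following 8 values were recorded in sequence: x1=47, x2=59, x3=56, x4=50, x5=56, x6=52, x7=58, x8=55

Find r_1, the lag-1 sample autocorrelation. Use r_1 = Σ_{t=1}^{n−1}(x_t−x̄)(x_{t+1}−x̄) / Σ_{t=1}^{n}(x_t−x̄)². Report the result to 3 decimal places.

Mean x̄ = (47 + 59 + 56 + 50 + 56 + 52 + 58 + 55)/8 = 54.1250
Deviations from mean: -7.1250, 4.8750, 1.8750, -4.1250, 1.8750, -2.1250, 3.8750, 0.8750
Σ(x_t−x̄)(x_{t+1}−x̄) = (-34.7344) + (9.1406) + (-7.7344) + (-7.7344) + (-3.9844) + (-8.2344) + (3.3906) = -49.8906
Denominator Σ(x_t−x̄)² = 118.8750
r_1 = -49.8906 / 118.8750 = -0.420

-0.420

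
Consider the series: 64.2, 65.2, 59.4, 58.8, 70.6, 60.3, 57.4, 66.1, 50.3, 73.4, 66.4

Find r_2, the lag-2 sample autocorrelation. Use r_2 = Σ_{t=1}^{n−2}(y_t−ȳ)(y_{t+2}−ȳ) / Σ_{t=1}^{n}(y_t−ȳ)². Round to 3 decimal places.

Mean ȳ = (64.2 + 65.2 + 59.4 + 58.8 + 70.6 + 60.3 + 57.4 + 66.1 + 50.3 + 73.4 + 66.4)/11 = 62.9182
Numerator Σ_{t=1}^{9}(y_t−ȳ)(y_{t+2}−ȳ) = -21.8243
Denominator Σ(y_t−ȳ)² = 423.8364
r_2 = -21.8243 / 423.8364 = -0.051

-0.051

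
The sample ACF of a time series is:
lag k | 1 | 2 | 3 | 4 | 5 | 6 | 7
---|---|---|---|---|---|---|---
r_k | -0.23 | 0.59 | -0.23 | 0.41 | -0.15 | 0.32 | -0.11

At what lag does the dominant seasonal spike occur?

The largest autocorrelation is r_2 = 0.59, with weaker echoes at lags 4 (0.41) and 6 (0.32); the remaining lags stay at or below -0.11.
The dominant spike at lag 2 indicates a seasonal period of 2.

2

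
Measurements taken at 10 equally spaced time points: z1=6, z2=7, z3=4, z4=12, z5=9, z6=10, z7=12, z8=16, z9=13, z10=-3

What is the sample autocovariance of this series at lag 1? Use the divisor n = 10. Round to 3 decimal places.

Mean z̄ = (6 + 7 + 4 + 12 + 9 + 10 + 12 + 16 + 13 − 3)/10 = 8.6000
Σ_{t=1}^{9}(z_t−z̄)(z_{t+1}−z̄) = 9.2400
γ_1 = 9.2400 / 10 = 0.924

0.924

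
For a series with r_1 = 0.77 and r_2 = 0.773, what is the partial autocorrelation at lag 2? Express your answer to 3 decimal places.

φ_{22} = (r_2 − r_1²) / (1 − r_1²)
r_1² = (0.77)² = 0.5929
Numerator = 0.773 − 0.5929 = 0.1801; denominator = 1 − 0.5929 = 0.4071
φ_{22} = 0.1801 / 0.4071 = 0.442

0.442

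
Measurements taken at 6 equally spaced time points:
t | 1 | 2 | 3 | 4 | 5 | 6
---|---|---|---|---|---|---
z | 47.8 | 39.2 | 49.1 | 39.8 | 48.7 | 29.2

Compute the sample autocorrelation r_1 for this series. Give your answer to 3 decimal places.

-0.508

Mean z̄ = (47.8 + 39.2 + 49.1 + 39.8 + 48.7 + 29.2)/6 = 42.3000
Deviations from mean: 5.5000, -3.1000, 6.8000, -2.5000, 6.4000, -13.1000
Numerator Σ_{t=1}^{5}(z_t−z̄)(z_{t+1}−z̄) = -154.9700
Denominator Σ(z_t−z̄)² = 304.9200
r_1 = -154.9700 / 304.9200 = -0.508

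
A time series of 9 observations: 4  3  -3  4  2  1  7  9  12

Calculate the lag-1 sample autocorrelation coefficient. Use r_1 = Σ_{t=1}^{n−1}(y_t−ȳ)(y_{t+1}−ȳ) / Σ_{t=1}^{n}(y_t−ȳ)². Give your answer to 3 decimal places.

Mean ȳ = (4 + 3 − 3 + 4 + 2 + 1 + 7 + 9 + 12)/9 = 4.3333
Numerator Σ_{t=1}^{8}(y_t−ȳ)(y_{t+1}−ȳ) = 60.5556
Denominator Σ(y_t−ȳ)² = 160.0000
r_1 = 60.5556 / 160.0000 = 0.378

0.378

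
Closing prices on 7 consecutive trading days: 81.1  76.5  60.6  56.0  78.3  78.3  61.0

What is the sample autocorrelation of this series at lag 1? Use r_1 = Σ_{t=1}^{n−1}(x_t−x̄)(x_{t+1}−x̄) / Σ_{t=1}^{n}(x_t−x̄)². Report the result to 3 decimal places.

Mean x̄ = (81.1 + 76.5 + 60.6 + 56.0 + 78.3 + 78.3 + 61.0)/7 = 70.2571
Deviations from mean: 10.8429, 6.2429, -9.6571, -14.2571, 8.0429, 8.0429, -9.2571
Σ(x_t−x̄)(x_{t+1}−x̄) = (67.6904) + (-60.2882) + (137.6833) + (-114.6682) + (64.6876) + (-74.4539) = 20.6510
Denominator Σ(x_t−x̄)² = 668.1371
r_1 = 20.6510 / 668.1371 = 0.031

0.031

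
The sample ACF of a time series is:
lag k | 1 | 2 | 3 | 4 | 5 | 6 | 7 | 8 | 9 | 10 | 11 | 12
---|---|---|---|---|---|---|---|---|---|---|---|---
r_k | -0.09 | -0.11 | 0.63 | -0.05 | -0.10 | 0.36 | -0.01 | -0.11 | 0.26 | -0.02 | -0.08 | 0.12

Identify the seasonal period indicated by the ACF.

3

The largest autocorrelation is r_3 = 0.63, with weaker echoes at lags 6 (0.36) and 9 (0.26); the remaining lags stay at or below 0.12.
The dominant spike at lag 3 indicates a seasonal period of 3.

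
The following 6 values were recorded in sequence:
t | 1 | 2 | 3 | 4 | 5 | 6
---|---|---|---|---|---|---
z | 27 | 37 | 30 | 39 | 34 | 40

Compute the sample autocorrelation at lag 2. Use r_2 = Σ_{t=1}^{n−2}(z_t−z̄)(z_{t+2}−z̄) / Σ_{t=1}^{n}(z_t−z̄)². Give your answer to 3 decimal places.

0.539

Mean z̄ = (27 + 37 + 30 + 39 + 34 + 40)/6 = 34.5000
Deviations from mean: -7.5000, 2.5000, -4.5000, 4.5000, -0.5000, 5.5000
Numerator Σ_{t=1}^{4}(z_t−z̄)(z_{t+2}−z̄) = 72.0000
Denominator Σ(z_t−z̄)² = 133.5000
r_2 = 72.0000 / 133.5000 = 0.539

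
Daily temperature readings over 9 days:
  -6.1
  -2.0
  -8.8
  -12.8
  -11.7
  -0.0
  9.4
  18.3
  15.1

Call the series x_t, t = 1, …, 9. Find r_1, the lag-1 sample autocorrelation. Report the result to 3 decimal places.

0.693

Mean x̄ = (-6.1 − 2.0 − 8.8 − 12.8 − 11.7 − 0.0 + 9.4 + 18.3 + 15.1)/9 = 0.1556
Numerator Σ_{t=1}^{8}(x_t−x̄)(x_{t+1}−x̄) = 741.7080
Denominator Σ(x_t−x̄)² = 1070.4222
r_1 = 741.7080 / 1070.4222 = 0.693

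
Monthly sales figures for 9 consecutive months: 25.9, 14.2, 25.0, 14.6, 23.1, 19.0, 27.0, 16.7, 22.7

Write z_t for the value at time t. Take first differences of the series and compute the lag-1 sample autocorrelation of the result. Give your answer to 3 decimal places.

First differences Δz: -11.7, 10.8, -10.4, 8.5, -4.1, 8.0, -10.3, 6.0
Mean of differences = -0.4000
Numerator Σ(Δz_t−Δz̄)(Δz_{t+1}−Δz̄) = -538.0900
Denominator Σ(Δz_t−Δz̄)² = 655.5600
r_1(Δz) = -538.0900 / 655.5600 = -0.821

-0.821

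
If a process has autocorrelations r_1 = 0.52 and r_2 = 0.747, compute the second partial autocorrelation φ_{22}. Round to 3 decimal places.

φ_{22} = (r_2 − r_1²) / (1 − r_1²)
r_1² = (0.52)² = 0.2704
Numerator = 0.747 − 0.2704 = 0.4766; denominator = 1 − 0.2704 = 0.7296
φ_{22} = 0.4766 / 0.7296 = 0.653

0.653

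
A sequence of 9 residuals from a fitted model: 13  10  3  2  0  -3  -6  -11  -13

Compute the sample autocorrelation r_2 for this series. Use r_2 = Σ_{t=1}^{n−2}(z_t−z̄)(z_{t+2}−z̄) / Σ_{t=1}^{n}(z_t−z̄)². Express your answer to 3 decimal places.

Mean z̄ = (13 + 10 + 3 + 2 + 0 − 3 − 6 − 11 − 13)/9 = -0.5556
Σ(z_t−z̄)(z_{t+2}−z̄) = (48.1975) + (26.9753) + (1.9753) + (-6.2469) + (-3.0247) + (25.5309) + (67.7531) = 161.1605
Denominator Σ(z_t−z̄)² = 614.2222
r_2 = 161.1605 / 614.2222 = 0.262

0.262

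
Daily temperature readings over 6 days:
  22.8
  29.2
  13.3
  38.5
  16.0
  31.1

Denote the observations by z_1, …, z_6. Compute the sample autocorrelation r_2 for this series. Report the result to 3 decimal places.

0.587

Mean z̄ = (22.8 + 29.2 + 13.3 + 38.5 + 16.0 + 31.1)/6 = 25.1500
Deviations from mean: -2.3500, 4.0500, -11.8500, 13.3500, -9.1500, 5.9500
Numerator Σ_{t=1}^{4}(z_t−z̄)(z_{t+2}−z̄) = 269.7750
Denominator Σ(z_t−z̄)² = 459.6950
r_2 = 269.7750 / 459.6950 = 0.587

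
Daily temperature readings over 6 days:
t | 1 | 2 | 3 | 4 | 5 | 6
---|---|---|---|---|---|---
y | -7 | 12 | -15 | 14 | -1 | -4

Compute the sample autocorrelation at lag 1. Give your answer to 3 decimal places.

-0.765

Mean ȳ = (-7 + 12 − 15 + 14 − 1 − 4)/6 = -0.1667
Numerator Σ_{t=1}^{5}(y_t−ȳ)(y_{t+1}−ȳ) = -482.3611
Denominator Σ(y_t−ȳ)² = 630.8333
r_1 = -482.3611 / 630.8333 = -0.765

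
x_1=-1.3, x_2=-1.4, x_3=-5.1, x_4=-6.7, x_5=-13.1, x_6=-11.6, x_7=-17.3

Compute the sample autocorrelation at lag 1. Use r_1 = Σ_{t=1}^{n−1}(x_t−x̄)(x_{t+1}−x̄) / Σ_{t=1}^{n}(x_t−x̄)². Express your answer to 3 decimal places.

0.502

Mean x̄ = (-1.3 − 1.4 − 5.1 − 6.7 − 13.1 − 11.6 − 17.3)/7 = -8.0714
Deviations from mean: 6.7714, 6.6714, 2.9714, 1.3714, -5.0286, -3.5286, -9.2286
Numerator Σ_{t=1}^{6}(x_t−x̄)(x_{t+1}−x̄) = 112.4849
Denominator Σ(x_t−x̄)² = 223.9743
r_1 = 112.4849 / 223.9743 = 0.502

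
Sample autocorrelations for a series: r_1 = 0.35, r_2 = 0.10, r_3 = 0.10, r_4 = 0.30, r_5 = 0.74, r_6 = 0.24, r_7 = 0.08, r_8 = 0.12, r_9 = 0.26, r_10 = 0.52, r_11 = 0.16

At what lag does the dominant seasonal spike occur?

The largest autocorrelation is r_5 = 0.74, with a weaker echo at lag 10 (0.52); the remaining lags stay at or below 0.35. The elevated value at lag 1 (0.35), dropping to 0.10 at lag 2, reflects decaying short-term dependence rather than seasonality.
The dominant spike at lag 5 indicates a seasonal period of 5.

5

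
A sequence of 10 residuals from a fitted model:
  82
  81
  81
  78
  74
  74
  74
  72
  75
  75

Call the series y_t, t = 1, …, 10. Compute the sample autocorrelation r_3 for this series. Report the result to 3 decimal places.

Mean ȳ = (82 + 81 + 81 + 78 + 74 + 74 + 74 + 72 + 75 + 75)/10 = 76.6000
Numerator Σ_{t=1}^{7}(y_t−ȳ)(y_{t+3}−ȳ) = 1.3200
Denominator Σ(y_t−ȳ)² = 116.4000
r_3 = 1.3200 / 116.4000 = 0.011

0.011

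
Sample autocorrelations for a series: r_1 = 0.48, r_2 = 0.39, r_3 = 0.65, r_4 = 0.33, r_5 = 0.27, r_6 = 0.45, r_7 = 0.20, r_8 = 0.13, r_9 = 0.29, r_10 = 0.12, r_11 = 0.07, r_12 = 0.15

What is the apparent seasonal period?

The largest autocorrelation is r_3 = 0.65; the remaining lags stay at or below 0.48. The elevated value at lag 1 (0.48), dropping to 0.39 at lag 2, reflects decaying short-term dependence rather than seasonality.
The dominant spike at lag 3 indicates a seasonal period of 3.

3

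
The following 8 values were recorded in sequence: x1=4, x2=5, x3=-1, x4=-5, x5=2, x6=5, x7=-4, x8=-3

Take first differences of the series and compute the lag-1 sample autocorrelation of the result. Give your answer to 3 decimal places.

-0.188

First differences Δx: 1, -6, -4, 7, 3, -9, 1
Mean of differences = -1.0000
Numerator Σ(Δx_t−Δx̄)(Δx_{t+1}−Δx̄) = -35.0000
Denominator Σ(Δx_t−Δx̄)² = 186.0000
r_1(Δx) = -35.0000 / 186.0000 = -0.188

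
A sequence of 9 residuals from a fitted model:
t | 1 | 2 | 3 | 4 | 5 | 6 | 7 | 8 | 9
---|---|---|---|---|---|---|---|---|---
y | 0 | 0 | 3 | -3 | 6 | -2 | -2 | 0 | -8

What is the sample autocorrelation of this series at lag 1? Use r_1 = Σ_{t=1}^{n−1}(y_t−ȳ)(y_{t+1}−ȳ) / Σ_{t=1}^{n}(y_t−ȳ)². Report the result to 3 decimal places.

-0.280

Mean ȳ = (0 + 0 + 3 − 3 + 6 − 2 − 2 + 0 − 8)/9 = -0.6667
Numerator Σ_{t=1}^{8}(y_t−ȳ)(y_{t+1}−ȳ) = -34.1111
Denominator Σ(y_t−ȳ)² = 122.0000
r_1 = -34.1111 / 122.0000 = -0.280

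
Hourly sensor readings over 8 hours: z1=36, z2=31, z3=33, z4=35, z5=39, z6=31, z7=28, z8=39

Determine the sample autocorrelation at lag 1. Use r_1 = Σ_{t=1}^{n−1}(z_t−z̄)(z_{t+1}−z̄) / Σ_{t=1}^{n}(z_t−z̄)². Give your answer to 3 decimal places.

-0.236

Mean z̄ = (36 + 31 + 33 + 35 + 39 + 31 + 28 + 39)/8 = 34.0000
Deviations from mean: 2.0000, -3.0000, -1.0000, 1.0000, 5.0000, -3.0000, -6.0000, 5.0000
Σ(z_t−z̄)(z_{t+1}−z̄) = (-6.0000) + (3.0000) + (-1.0000) + (5.0000) + (-15.0000) + (18.0000) + (-30.0000) = -26.0000
Denominator Σ(z_t−z̄)² = 110.0000
r_1 = -26.0000 / 110.0000 = -0.236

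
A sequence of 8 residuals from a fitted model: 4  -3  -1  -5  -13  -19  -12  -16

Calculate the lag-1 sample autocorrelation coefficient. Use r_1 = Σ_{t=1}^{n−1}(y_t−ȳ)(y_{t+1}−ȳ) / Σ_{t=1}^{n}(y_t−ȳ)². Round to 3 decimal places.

Mean ȳ = (4 − 3 − 1 − 5 − 13 − 19 − 12 − 16)/8 = -8.1250
Deviations from mean: 12.1250, 5.1250, 7.1250, 3.1250, -4.8750, -10.8750, -3.8750, -7.8750
Σ(y_t−ȳ)(y_{t+1}−ȳ) = (62.1406) + (36.5156) + (22.2656) + (-15.2344) + (53.0156) + (42.1406) + (30.5156) = 231.3594
Denominator Σ(y_t−ȳ)² = 452.8750
r_1 = 231.3594 / 452.8750 = 0.511

0.511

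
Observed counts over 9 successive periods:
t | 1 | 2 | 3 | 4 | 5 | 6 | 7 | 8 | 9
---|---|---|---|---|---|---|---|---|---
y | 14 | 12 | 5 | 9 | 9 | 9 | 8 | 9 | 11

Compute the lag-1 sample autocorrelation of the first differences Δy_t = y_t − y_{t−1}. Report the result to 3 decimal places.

First differences Δy: -2, -7, 4, 0, 0, -1, 1, 2
Mean of differences = -0.3750
Numerator Σ(Δy_t−Δȳ)(Δy_{t+1}−Δȳ) = -14.2656
Denominator Σ(Δy_t−Δȳ)² = 73.8750
r_1(Δy) = -14.2656 / 73.8750 = -0.193

-0.193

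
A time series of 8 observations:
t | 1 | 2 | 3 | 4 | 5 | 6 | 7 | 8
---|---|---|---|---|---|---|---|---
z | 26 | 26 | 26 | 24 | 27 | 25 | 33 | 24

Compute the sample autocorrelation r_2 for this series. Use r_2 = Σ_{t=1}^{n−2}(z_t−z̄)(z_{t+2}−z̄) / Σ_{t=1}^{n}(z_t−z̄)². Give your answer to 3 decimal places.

0.198

Mean z̄ = (26 + 26 + 26 + 24 + 27 + 25 + 33 + 24)/8 = 26.3750
Deviations from mean: -0.3750, -0.3750, -0.3750, -2.3750, 0.6250, -1.3750, 6.6250, -2.3750
Σ(z_t−z̄)(z_{t+2}−z̄) = (0.1406) + (0.8906) + (-0.2344) + (3.2656) + (4.1406) + (3.2656) = 11.4688
Denominator Σ(z_t−z̄)² = 57.8750
r_2 = 11.4688 / 57.8750 = 0.198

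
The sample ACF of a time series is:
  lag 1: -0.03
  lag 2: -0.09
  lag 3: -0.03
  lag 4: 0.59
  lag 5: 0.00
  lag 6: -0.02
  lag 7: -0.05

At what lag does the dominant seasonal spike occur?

4

The largest autocorrelation is r_4 = 0.59; the remaining lags stay at or below 0.00.
The dominant spike at lag 4 indicates a seasonal period of 4.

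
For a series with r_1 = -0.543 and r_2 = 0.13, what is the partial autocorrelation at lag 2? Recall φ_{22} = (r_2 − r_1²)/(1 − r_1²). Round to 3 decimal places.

-0.234

φ_{22} = (r_2 − r_1²) / (1 − r_1²)
r_1² = (-0.543)² = 0.294849
Numerator = 0.13 − 0.2948 = -0.1648; denominator = 1 − 0.2948 = 0.7052
φ_{22} = -0.1648 / 0.7052 = -0.234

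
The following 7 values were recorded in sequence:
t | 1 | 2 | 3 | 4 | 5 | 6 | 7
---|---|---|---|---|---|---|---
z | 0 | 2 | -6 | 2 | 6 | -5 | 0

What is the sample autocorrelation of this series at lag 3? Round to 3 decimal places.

0.403

Mean z̄ = (0 + 2 − 6 + 2 + 6 − 5 + 0)/7 = -0.1429
Deviations from mean: 0.1429, 2.1429, -5.8571, 2.1429, 6.1429, -4.8571, 0.1429
Σ(z_t−z̄)(z_{t+3}−z̄) = (0.3061) + (13.1633) + (28.4490) + (0.3061) = 42.2245
Denominator Σ(z_t−z̄)² = 104.8571
r_3 = 42.2245 / 104.8571 = 0.403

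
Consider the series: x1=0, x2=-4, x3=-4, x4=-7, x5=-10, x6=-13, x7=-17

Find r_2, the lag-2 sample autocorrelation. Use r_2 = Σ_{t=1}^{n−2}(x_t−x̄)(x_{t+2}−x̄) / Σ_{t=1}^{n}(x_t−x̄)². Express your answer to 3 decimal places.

0.196

Mean x̄ = (0 − 4 − 4 − 7 − 10 − 13 − 17)/7 = -7.8571
Deviations from mean: 7.8571, 3.8571, 3.8571, 0.8571, -2.1429, -5.1429, -9.1429
Σ(x_t−x̄)(x_{t+2}−x̄) = (30.3061) + (3.3061) + (-8.2653) + (-4.4082) + (19.5918) = 40.5306
Denominator Σ(x_t−x̄)² = 206.8571
r_2 = 40.5306 / 206.8571 = 0.196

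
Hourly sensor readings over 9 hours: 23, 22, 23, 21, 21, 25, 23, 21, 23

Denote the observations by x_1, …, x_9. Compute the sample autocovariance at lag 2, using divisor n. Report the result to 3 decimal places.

Mean x̄ = (23 + 22 + 23 + 21 + 21 + 25 + 23 + 21 + 23)/9 = 22.4444
Σ_{t=1}^{7}(x_t−x̄)(x_{t+2}−x̄) = -7.7284
γ_2 = -7.7284 / 9 = -0.859

-0.859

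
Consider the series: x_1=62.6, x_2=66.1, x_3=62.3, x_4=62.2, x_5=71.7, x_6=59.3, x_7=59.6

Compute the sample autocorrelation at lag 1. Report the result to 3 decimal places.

-0.291

Mean x̄ = (62.6 + 66.1 + 62.3 + 62.2 + 71.7 + 59.3 + 59.6)/7 = 63.4000
Σ(x_t−x̄)(x_{t+1}−x̄) = (-2.1600) + (-2.9700) + (1.3200) + (-9.9600) + (-34.0300) + (15.5800) = -32.2200
Denominator Σ(x_t−x̄)² = 110.7200
r_1 = -32.2200 / 110.7200 = -0.291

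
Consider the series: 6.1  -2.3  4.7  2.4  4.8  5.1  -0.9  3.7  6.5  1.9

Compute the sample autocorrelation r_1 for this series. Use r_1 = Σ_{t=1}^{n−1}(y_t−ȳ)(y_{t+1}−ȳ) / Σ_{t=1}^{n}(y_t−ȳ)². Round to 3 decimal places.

Mean ȳ = (6.1 − 2.3 + 4.7 + 2.4 + 4.8 + 5.1 − 0.9 + 3.7 + 6.5 + 1.9)/10 = 3.2000
Numerator Σ_{t=1}^{9}(y_t−ȳ)(y_{t+1}−ȳ) = -36.1200
Denominator Σ(y_t−ȳ)² = 77.3600
r_1 = -36.1200 / 77.3600 = -0.467

-0.467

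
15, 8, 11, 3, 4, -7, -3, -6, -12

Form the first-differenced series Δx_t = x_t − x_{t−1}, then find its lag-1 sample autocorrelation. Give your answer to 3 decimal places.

First differences Δx: -7, 3, -8, 1, -11, 4, -3, -6
Mean of differences = -3.3750
Numerator Σ(Δx_t−Δx̄)(Δx_{t+1}−Δx̄) = -160.6406
Denominator Σ(Δx_t−Δx̄)² = 213.8750
r_1(Δx) = -160.6406 / 213.8750 = -0.751

-0.751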